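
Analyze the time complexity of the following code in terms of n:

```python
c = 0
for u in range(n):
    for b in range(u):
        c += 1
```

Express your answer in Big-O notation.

Each loop level contributes: n × n. Multiplying the contributions gives O(n^2).

Answer: O(n^2)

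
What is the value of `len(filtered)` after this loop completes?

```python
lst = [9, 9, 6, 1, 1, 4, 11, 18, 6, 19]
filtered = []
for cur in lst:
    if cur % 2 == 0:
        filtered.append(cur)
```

Count even numbers in [9, 9, 6, 1, 1, 4, 11, 18, 6, 19]
`filtered` takes the values: [] → [6] → [6, 4] → [6, 4, 18] → [6, 4, 18, 6]
So `len(filtered)` = 4

Answer: 4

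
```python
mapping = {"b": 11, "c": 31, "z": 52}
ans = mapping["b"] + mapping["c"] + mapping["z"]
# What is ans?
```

Trace:
`mapping = {"b": 11, "c": 31, "z": 52}` → mapping = {'b': 11, 'c': 31, 'z': 52}
`ans = mapping["b"] + mapping["c"] + mapping["z"]` → ans = 94
So ans = 94

Answer: 94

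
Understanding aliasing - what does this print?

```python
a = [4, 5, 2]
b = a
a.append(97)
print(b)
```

Key concept: basic list aliasing.
Step by step:
`a = [4, 5, 2]` → a = [4, 5, 2]
`b = a` → b = [4, 5, 2] (same object as a)
`a.append(97)` → a = [4, 5, 2, 97] (same object as b); b = [4, 5, 2, 97] (same object as a)
`print(b)` → prints [4, 5, 2, 97]

Answer: [4, 5, 2, 97]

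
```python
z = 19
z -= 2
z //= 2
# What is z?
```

Trace:
`z = 19` → z = 19
`z -= 2` → z = 17
`z //= 2` → z = 8
So z = 8

Answer: 8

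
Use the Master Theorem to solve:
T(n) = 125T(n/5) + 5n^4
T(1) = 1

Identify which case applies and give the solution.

a=125, b=5, f(n)=5n^4. log_5(125) = 3. Since c=4 > 3 and the regularity condition holds (125(n/5)^4 = (125/5^4)n^4 with 125/5^4 < 1), Case 3 applies: T(n) = Θ(f(n)) = O(n^4).

Answer: O(n^4) - Case 3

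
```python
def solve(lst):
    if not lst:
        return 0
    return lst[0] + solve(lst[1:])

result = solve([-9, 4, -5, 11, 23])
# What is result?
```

(-9) + 4 + (-5) + 11 + 23 + 0 = 24

Answer: 24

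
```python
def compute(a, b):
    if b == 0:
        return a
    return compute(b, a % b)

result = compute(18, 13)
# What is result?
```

compute(18, 13) -> compute(13, 5) -> compute(5, 3) -> compute(3, 2) -> compute(2, 1) -> compute(1, 0) -> 1

Answer: 1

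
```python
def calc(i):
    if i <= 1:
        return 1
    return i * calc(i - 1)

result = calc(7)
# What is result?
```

calc(7) = 7 * 6 * 5 * 4 * 3 * 2 * 1 = 5040

Answer: 5040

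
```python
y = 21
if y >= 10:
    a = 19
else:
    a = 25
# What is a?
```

Trace:
`y = 21` → y = 21
`if y >= 10: ...` → y >= 10 is True → a = 19
So a = 19

Answer: 19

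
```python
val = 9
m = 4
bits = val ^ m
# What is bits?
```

Trace:
`val = 9` → val = 9
`m = 4` → m = 4
`bits = val ^ m` → bits = 13
So bits = 13

Answer: 13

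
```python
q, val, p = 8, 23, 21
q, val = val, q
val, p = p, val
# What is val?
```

Trace:
`q, val, p = 8, 23, 21` → q = 8; val = 23; p = 21
`q, val = val, q` → q = 23; val = 8
`val, p = p, val` → val = 21; p = 8
So val = 21

Answer: 21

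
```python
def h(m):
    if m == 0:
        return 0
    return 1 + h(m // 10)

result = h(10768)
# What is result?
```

Count of digits of 10768: 5

Answer: 5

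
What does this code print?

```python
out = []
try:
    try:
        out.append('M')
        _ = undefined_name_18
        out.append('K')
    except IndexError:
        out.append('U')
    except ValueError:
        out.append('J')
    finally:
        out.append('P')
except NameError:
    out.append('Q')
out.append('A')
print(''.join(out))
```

Execution trace: 'M' (try body) → 'P' (finally) → 'Q' (outer except NameError) → 'A' (after the try/except). Output: MPQA

Answer: MPQA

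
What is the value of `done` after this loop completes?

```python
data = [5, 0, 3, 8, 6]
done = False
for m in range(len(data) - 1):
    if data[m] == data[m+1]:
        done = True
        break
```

Check consecutive duplicates in [5, 0, 3, 8, 6]
`done` takes the values: False

Answer: False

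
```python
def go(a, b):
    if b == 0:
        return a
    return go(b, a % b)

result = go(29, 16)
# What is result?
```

go(29, 16) -> go(16, 13) -> go(13, 3) -> go(3, 1) -> go(1, 0) -> 1

Answer: 1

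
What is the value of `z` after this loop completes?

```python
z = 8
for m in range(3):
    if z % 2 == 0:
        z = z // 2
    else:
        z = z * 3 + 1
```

Collatz-style transformation from 8
`z` takes the values: 8 → 4 → 2 → 1

Answer: 1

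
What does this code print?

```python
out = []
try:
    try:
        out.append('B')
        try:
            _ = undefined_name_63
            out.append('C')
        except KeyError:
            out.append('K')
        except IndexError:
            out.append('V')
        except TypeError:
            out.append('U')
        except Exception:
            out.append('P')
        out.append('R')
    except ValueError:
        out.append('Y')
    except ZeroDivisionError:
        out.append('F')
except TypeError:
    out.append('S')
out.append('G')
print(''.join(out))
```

Execution trace: 'B' (try body) → 'P' (inner except Exception) → 'R' (try body, no exception) → 'G' (after the try/except). Output: BPRG

Answer: BPRG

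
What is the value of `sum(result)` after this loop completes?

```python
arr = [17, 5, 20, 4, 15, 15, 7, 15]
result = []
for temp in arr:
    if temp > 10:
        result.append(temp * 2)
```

Sum of doubled values > 10
`result` takes the values: [] → [34] → [34, 40] → [34, 40, 30] → [34, 40, 30, 30] → [34, 40, 30, 30, 30]
So `sum(result)` = 164

Answer: 164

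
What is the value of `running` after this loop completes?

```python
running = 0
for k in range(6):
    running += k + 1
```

Start at 0, add 1 to 6 = 21
`running` takes the values: 0 → 1 → 3 → 6 → 10 → 15 → 21

Answer: 21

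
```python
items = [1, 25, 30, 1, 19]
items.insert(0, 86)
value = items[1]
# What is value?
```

Trace:
`items = [1, 25, 30, 1, 19]` → items = [1, 25, 30, 1, 19]
`items.insert(0, 86)` → items = [86, 1, 25, 30, 1, 19]
`value = items[1]` → value = 1
So value = 1

Answer: 1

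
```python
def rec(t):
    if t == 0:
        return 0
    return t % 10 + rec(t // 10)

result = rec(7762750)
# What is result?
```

Sum of digits of 7762750: 0 + 5 + 7 + 2 + 6 + 7 + 7 = 34

Answer: 34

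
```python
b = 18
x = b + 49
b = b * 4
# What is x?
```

Trace:
`b = 18` → b = 18
`x = b + 49` → x = 67
`b = b * 4` → b = 72
So x = 67

Answer: 67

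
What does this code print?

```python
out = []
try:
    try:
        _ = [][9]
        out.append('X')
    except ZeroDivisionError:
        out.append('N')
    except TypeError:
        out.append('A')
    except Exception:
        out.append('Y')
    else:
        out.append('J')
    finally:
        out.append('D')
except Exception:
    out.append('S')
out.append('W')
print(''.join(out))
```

Execution trace: 'Y' (inner except Exception) → 'D' (inner finally) → 'W' (after the try/except). Output: YDW

Answer: YDW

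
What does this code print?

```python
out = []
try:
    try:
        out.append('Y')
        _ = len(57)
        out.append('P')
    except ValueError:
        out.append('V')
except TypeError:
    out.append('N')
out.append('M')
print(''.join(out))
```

Execution trace: 'Y' (try body) → 'N' (outer except TypeError) → 'M' (after the try/except). Output: YNM

Answer: YNM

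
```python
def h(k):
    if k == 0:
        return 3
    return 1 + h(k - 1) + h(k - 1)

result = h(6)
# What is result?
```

h(k) = 1 + 2·h(k-1), h(0)=3. Closed form: (3+1)·2^6 - 1 = 255.

Answer: 255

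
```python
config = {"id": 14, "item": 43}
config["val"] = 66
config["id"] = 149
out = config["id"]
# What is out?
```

Trace:
`config = {"id": 14, "item": 43}` → config = {'id': 14, 'item': 43}
`config["val"] = 66` → config = {'id': 14, 'item': 43, 'val': 66}
`config["id"] = 149` → config = {'id': 149, 'item': 43, 'val': 66}
`out = config["id"]` → out = 149
So out = 149

Answer: 149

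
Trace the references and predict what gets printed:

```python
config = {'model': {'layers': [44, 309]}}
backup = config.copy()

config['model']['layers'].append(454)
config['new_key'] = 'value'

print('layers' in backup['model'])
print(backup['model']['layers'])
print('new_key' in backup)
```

Key concept: shallow copy gotcha with nested dict.
Step by step:
`config = {'model': {'layers': [44, 309]}}` → config = {'model': {'layers': [44, 309]}}
`backup = config.copy()` → backup = {'model': {'layers': [44, 309]}}
`config['model']['layers'].append(454)` → config = {'model': {'layers': [44, 309, 454]}}; backup = {'model': {'layers': [44, 309, 454]}}
`config['new_key'] = 'value'` → config = {'model': {'layers': [44, 309, 454]}, 'new_key': 'value'}
`print('layers' in backup['model'])` → prints True
`print(backup['model']['layers'])` → prints [44, 309, 454]
`print('new_key' in backup)` → prints False

Answer:
True
[44, 309, 454]
False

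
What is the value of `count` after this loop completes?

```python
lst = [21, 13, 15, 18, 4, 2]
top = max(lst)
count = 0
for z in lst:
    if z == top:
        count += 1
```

Count of max value 21 in [21, 13, 15, 18, 4, 2]
`count` takes the values: 0 → 1

Answer: 1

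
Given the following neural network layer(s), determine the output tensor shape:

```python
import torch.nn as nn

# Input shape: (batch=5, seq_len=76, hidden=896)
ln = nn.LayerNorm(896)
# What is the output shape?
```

Input: (5, 76, 896) -> Output: (5, 76, 896)

Answer: (5, 76, 896)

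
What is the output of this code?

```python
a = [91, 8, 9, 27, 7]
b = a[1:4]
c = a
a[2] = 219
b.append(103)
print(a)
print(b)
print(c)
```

Key concept: slice vs alias.
Step by step:
`a = [91, 8, 9, 27, 7]` → a = [91, 8, 9, 27, 7]
`b = a[1:4]` → b = [8, 9, 27]
`c = a` → c = [91, 8, 9, 27, 7] (same object as a)
`a[2] = 219` → a = [91, 8, 219, 27, 7] (same object as c); c = [91, 8, 219, 27, 7] (same object as a)
`b.append(103)` → b = [8, 9, 27, 103]
`print(a)` → prints [91, 8, 219, 27, 7]
`print(b)` → prints [8, 9, 27, 103]
`print(c)` → prints [91, 8, 219, 27, 7]

Answer:
[91, 8, 219, 27, 7]
[8, 9, 27, 103]
[91, 8, 219, 27, 7]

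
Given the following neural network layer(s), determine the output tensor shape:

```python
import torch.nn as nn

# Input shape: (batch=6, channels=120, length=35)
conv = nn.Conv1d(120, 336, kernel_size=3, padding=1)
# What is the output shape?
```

Input: (6, 120, 35) -> Output: (6, 336, 35)

Answer: (6, 336, 35)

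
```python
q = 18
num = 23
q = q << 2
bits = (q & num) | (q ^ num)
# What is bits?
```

Trace:
`q = 18` → q = 18
`num = 23` → num = 23
`q = q << 2` → q = 72
`bits = (q & num) | (q ^ num)` → bits = 95
So bits = 95

Answer: 95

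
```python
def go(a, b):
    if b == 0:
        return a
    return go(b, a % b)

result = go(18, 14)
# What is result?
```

go(18, 14) -> go(14, 4) -> go(4, 2) -> go(2, 0) -> 2

Answer: 2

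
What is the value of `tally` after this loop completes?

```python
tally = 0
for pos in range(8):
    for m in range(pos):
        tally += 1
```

Triangle number: 0+1+2+...+7
`tally` takes the values: 0 → 1 → 2 → 3 → 4 → 5 → 6 → 7 → 8 → 9 → 10 → 11 → 12 → 13 → 14 → 15 → 16 → 17 → 18 → 19 → 20 → 21 → 22 → 23 → 24 → 25 → 26 → 27 → 28

Answer: 28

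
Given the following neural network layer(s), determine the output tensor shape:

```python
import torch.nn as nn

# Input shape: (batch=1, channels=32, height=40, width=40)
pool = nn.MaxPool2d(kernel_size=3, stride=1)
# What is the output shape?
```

Input: (1, 32, 40, 40) -> Output: (1, 32, 38, 38)

Answer: (1, 32, 38, 38)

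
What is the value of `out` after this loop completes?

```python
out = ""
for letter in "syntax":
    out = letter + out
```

Reverse 'syntax'
`out` takes the values: "" → "s" → "ys" → "nys" → "tnys" → "atnys" → "xatnys"

Answer: "xatnys"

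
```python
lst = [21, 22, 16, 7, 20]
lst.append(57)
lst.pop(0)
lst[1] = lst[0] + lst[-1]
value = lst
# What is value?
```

Trace:
`lst = [21, 22, 16, 7, 20]` → lst = [21, 22, 16, 7, 20]
`lst.append(57)` → lst = [21, 22, 16, 7, 20, 57]
`lst.pop(0)` → lst = [22, 16, 7, 20, 57]
`lst[1] = lst[0] + lst[-1]` → lst = [22, 79, 7, 20, 57]
`value = lst` → value = [22, 79, 7, 20, 57]
So value = [22, 79, 7, 20, 57]

Answer: [22, 79, 7, 20, 57]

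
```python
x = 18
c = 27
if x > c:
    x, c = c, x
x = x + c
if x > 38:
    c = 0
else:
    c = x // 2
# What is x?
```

Trace:
`x = 18` → x = 18
`c = 27` → c = 27
`if x > c: ...` → x > c is False → no variable changes
`x = x + c` → x = 45
`if x > 38: ...` → x > 38 is True → c = 0
So x = 45

Answer: 45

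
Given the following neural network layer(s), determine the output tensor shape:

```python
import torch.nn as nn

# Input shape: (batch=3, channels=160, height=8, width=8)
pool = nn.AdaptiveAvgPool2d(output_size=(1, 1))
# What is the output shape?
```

Input: (3, 160, 8, 8) -> Output: (3, 160, 1, 1)

Answer: (3, 160, 1, 1)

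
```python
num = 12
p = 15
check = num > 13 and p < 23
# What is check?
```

Trace:
`num = 12` → num = 12
`p = 15` → p = 15
`check = num > 13 and p < 23` → check = False
So check = False

Answer: False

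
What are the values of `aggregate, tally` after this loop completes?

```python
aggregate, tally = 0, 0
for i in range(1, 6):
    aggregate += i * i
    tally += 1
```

Sum of squares and count
`aggregate, tally` takes the values: (0, 0) → (1, 0) → (1, 1) → (5, 1) → (5, 2) → (14, 2) → (14, 3) → (30, 3) → (30, 4) → (55, 4) → (55, 5)

Answer: 55, 5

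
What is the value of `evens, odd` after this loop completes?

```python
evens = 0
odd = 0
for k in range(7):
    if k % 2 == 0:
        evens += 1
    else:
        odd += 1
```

Count evens and odds in range(7)
`evens, odd` takes the values: (0, 0) → (1, 0) → (1, 1) → (2, 1) → (2, 2) → (3, 2) → (3, 3) → (4, 3)

Answer: 4, 3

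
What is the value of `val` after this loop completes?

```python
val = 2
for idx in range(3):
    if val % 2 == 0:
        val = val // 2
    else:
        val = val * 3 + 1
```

Collatz-style transformation from 2
`val` takes the values: 2 → 1 → 4 → 2

Answer: 2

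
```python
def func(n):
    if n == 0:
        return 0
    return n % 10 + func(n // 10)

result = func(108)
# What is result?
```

Sum of digits of 108: 8 + 0 + 1 = 9

Answer: 9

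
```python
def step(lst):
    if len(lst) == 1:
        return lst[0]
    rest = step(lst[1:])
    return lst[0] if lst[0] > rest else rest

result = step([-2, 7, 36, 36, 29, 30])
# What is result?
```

Recursive max over [-2, 7, 36, 36, 29, 30] = 36

Answer: 36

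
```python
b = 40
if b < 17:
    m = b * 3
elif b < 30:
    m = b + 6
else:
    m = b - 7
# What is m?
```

Trace:
`b = 40` → b = 40
`if b < 17: ...` → b < 17 is False, b < 30 is False, take else branch → m = 33
So m = 33

Answer: 33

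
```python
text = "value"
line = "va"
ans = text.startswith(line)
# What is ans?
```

Trace:
`text = "value"` → text = 'value'
`line = "va"` → line = 'va'
`ans = text.startswith(line)` → ans = True
So ans = True

Answer: True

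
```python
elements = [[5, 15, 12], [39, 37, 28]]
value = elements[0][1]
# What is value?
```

Trace:
`elements = [[5, 15, 12], [39, 37, 28]]` → elements = [[5, 15, 12], [39, 37, 28]]
`value = elements[0][1]` → value = 15
So value = 15

Answer: 15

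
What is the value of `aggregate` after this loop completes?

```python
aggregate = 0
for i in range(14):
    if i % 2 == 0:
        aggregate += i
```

Sum of even numbers 0 to 13
`aggregate` takes the values: 0 → 2 → 6 → 12 → 20 → 30 → 42

Answer: 42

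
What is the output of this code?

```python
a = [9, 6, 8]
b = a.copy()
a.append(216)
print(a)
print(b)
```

Key concept: list.copy() creates independent copy.
Step by step:
`a = [9, 6, 8]` → a = [9, 6, 8]
`b = a.copy()` → b = [9, 6, 8]
`a.append(216)` → a = [9, 6, 8, 216]
`print(a)` → prints [9, 6, 8, 216]
`print(b)` → prints [9, 6, 8]

Answer:
[9, 6, 8, 216]
[9, 6, 8]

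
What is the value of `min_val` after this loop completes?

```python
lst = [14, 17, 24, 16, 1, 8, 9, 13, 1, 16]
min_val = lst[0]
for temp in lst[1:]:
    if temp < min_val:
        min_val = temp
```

Minimum of [14, 17, 24, 16, 1, 8, 9, 13, 1, 16]
`min_val` takes the values: 14 → 1

Answer: 1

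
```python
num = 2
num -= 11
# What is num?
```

Trace:
`num = 2` → num = 2
`num -= 11` → num = -9
So num = -9

Answer: -9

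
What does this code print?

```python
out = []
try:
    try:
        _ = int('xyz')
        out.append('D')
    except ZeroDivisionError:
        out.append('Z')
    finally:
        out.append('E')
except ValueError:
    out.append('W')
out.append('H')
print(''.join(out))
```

Execution trace: 'E' (inner finally) → 'W' (outer except ValueError) → 'H' (after the try/except). Output: EWH

Answer: EWH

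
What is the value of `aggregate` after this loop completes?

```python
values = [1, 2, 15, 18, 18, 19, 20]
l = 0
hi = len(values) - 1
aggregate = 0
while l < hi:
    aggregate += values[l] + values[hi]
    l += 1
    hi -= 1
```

Sum of pairs from ends
`aggregate` takes the values: 0 → 21 → 42 → 75

Answer: 75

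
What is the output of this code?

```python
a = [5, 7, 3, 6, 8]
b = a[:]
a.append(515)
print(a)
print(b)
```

Key concept: slice [:] creates copy.
Step by step:
`a = [5, 7, 3, 6, 8]` → a = [5, 7, 3, 6, 8]
`b = a[:]` → b = [5, 7, 3, 6, 8]
`a.append(515)` → a = [5, 7, 3, 6, 8, 515]
`print(a)` → prints [5, 7, 3, 6, 8, 515]
`print(b)` → prints [5, 7, 3, 6, 8]

Answer:
[5, 7, 3, 6, 8, 515]
[5, 7, 3, 6, 8]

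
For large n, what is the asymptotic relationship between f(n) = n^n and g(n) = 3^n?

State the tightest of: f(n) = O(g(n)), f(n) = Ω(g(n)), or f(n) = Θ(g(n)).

n^n vs 3^n: f(n) = Ω(g(n)) but not O(g(n)) — n^n grows strictly faster than 3^n.

Answer: f(n) = Ω(g(n)) but not O(g(n)) — n^n grows strictly faster than 3^n.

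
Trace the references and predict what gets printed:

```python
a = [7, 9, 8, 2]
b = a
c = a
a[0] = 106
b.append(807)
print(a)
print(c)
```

Key concept: multiple aliases.
Step by step:
`a = [7, 9, 8, 2]` → a = [7, 9, 8, 2]
`b = a` → b = [7, 9, 8, 2] (same object as a)
`c = a` → c = [7, 9, 8, 2] (same object as a, b)
`a[0] = 106` → a = [106, 9, 8, 2] (same object as b, c); b = [106, 9, 8, 2] (same object as a, c); c = [106, 9, 8, 2] (same object as a, b)
`b.append(807)` → a = [106, 9, 8, 2, 807] (same object as b, c); b = [106, 9, 8, 2, 807] (same object as a, c); c = [106, 9, 8, 2, 807] (same object as a, b)
`print(a)` → prints [106, 9, 8, 2, 807]
`print(c)` → prints [106, 9, 8, 2, 807]

Answer:
[106, 9, 8, 2, 807]
[106, 9, 8, 2, 807]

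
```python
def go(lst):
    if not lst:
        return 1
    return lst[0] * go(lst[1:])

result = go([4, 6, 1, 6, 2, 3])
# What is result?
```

Product over [4, 6, 1, 6, 2, 3] = 4 * 6 * 1 * 6 * 2 * 3 = 864

Answer: 864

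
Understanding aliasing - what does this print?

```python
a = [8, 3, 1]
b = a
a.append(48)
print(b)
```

Key concept: basic list aliasing.
Step by step:
`a = [8, 3, 1]` → a = [8, 3, 1]
`b = a` → b = [8, 3, 1] (same object as a)
`a.append(48)` → a = [8, 3, 1, 48] (same object as b); b = [8, 3, 1, 48] (same object as a)
`print(b)` → prints [8, 3, 1, 48]

Answer: [8, 3, 1, 48]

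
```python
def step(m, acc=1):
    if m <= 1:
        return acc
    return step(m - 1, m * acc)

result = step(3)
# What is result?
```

Accumulator trace (n, acc): (3, 1) -> (2, 3) -> (1, 6) -> return 6

Answer: 6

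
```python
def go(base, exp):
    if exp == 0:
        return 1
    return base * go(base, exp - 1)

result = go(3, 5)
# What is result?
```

go(3, 5) = 3 * 3 * 3 * 3 * 3 = 243

Answer: 243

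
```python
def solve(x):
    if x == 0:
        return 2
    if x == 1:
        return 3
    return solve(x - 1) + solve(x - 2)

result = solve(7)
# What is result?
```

Build up from base cases: solve(0)=2, solve(1)=3, solve(2)=5, solve(3)=8, solve(4)=13, solve(5)=21, solve(6)=34, ..., solve(7)=55

Answer: 55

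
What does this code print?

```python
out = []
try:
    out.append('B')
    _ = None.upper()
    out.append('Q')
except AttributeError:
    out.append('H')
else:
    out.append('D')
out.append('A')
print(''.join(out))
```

Execution trace: 'B' (try body) → 'H' (except AttributeError) → 'A' (after the try/except). Output: BHA

Answer: BHA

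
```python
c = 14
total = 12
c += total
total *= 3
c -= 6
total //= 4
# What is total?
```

Trace:
`c = 14` → c = 14
`total = 12` → total = 12
`c += total` → c = 26
`total *= 3` → total = 36
`c -= 6` → c = 20
`total //= 4` → total = 9
So total = 9

Answer: 9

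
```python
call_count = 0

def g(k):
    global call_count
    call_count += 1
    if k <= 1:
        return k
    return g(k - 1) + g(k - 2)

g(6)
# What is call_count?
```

Calls(k) = 1 + Calls(k-1) + Calls(k-2); Calls(0)=Calls(1)=1. For k=6 this gives 25.

Answer: 25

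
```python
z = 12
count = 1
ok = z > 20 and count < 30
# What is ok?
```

Trace:
`z = 12` → z = 12
`count = 1` → count = 1
`ok = z > 20 and count < 30` → ok = False
So ok = False

Answer: False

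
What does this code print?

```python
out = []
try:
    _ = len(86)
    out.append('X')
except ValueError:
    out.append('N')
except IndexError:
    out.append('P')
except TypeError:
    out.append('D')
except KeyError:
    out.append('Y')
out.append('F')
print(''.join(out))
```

Execution trace: 'D' (except TypeError) → 'F' (after the try/except). Output: DF

Answer: DF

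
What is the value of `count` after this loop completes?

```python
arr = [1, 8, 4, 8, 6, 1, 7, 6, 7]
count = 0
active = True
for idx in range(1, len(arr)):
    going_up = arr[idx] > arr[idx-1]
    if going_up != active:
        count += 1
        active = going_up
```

Count direction changes in [1, 8, 4, 8, 6, 1, 7, 6, 7]
`count` takes the values: 0 → 1 → 2 → 3 → 4 → 5 → 6

Answer: 6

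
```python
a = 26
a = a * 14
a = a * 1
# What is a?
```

Trace:
`a = 26` → a = 26
`a = a * 14` → a = 364
`a = a * 1` → a = 364
So a = 364

Answer: 364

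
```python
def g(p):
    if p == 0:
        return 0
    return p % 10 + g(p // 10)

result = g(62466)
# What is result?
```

Sum of digits of 62466: 6 + 6 + 4 + 2 + 6 = 24

Answer: 24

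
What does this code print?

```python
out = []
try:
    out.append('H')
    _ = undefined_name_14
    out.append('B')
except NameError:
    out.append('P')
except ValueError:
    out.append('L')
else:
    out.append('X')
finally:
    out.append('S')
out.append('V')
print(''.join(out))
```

Execution trace: 'H' (try body) → 'P' (except NameError) → 'S' (finally) → 'V' (after the try/except). Output: HPSV

Answer: HPSV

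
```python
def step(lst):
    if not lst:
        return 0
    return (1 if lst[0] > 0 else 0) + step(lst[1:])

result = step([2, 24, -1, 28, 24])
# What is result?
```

Count of positive elements in [2, 24, -1, 28, 24] = 4

Answer: 4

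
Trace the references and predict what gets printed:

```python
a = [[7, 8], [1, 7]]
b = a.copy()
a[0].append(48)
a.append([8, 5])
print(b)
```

Key concept: shallow copy with nested lists.
Step by step:
`a = [[7, 8], [1, 7]]` → a = [[7, 8], [1, 7]]
`b = a.copy()` → b = [[7, 8], [1, 7]]
`a[0].append(48)` → a = [[7, 8, 48], [1, 7]]; b = [[7, 8, 48], [1, 7]]
`a.append([8, 5])` → a = [[7, 8, 48], [1, 7], [8, 5]]
`print(b)` → prints [[7, 8, 48], [1, 7]]

Answer: [[7, 8, 48], [1, 7]]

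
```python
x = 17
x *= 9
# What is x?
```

Trace:
`x = 17` → x = 17
`x *= 9` → x = 153
So x = 153

Answer: 153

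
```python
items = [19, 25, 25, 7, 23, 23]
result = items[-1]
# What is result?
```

Trace:
`items = [19, 25, 25, 7, 23, 23]` → items = [19, 25, 25, 7, 23, 23]
`result = items[-1]` → result = 23
So result = 23

Answer: 23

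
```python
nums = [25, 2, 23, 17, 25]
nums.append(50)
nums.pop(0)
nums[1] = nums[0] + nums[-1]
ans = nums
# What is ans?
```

Trace:
`nums = [25, 2, 23, 17, 25]` → nums = [25, 2, 23, 17, 25]
`nums.append(50)` → nums = [25, 2, 23, 17, 25, 50]
`nums.pop(0)` → nums = [2, 23, 17, 25, 50]
`nums[1] = nums[0] + nums[-1]` → nums = [2, 52, 17, 25, 50]
`ans = nums` → ans = [2, 52, 17, 25, 50]
So ans = [2, 52, 17, 25, 50]

Answer: [2, 52, 17, 25, 50]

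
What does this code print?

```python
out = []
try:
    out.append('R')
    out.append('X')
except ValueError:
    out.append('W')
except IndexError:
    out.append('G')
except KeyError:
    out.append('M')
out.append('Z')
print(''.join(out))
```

Execution trace: 'R' (try body) → 'X' (try body, no exception) → 'Z' (after the try/except). Output: RXZ

Answer: RXZ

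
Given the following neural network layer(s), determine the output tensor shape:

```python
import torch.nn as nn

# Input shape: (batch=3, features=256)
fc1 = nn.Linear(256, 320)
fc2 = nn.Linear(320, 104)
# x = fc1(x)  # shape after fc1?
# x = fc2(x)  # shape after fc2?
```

Input: (3, 256) -> after fc1: (3, 320) -> Output: (3, 104)

Answer: (3, 104)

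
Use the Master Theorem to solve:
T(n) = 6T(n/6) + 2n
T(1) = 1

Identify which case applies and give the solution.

a=6, b=6, f(n)=2n. log_6(6) = 1. Since c=1 = 1, Case 2 applies: T(n) = Θ(n^log_b(a) · log n) = O(n log n).

Answer: O(n log n) - Case 2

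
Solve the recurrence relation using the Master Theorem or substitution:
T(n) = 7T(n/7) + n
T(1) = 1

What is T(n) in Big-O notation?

By Master Theorem: a=7, b=7, f(n)=n. Since log_7(7) = 1 and f(n) = Θ(n^1), Case 2 applies. T(n) = O(n log n).

Answer: O(n log n)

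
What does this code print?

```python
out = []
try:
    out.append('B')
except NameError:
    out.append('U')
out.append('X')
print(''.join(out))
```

Execution trace: 'B' (try body, no exception) → 'X' (after the try/except). Output: BX

Answer: BX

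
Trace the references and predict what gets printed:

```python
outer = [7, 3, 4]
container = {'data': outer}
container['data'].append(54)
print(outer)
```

Key concept: dict holds reference to list.
Step by step:
`outer = [7, 3, 4]` → outer = [7, 3, 4]
`container = {'data': outer}` → container = {'data': [7, 3, 4]}
`container['data'].append(54)` → outer = [7, 3, 4, 54]; container = {'data': [7, 3, 4, 54]}
`print(outer)` → prints [7, 3, 4, 54]

Answer: [7, 3, 4, 54]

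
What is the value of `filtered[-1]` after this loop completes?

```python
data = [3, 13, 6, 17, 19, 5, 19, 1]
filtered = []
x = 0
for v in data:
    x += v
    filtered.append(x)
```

Cumulative sum ends at 83
`filtered` takes the values: [] → [3] → [3, 16] → [3, 16, 22] → [3, 16, 22, 39] → [3, 16, 22, 39, 58] → [3, 16, 22, 39, 58, 63] → [3, 16, 22, 39, 58, 63, 82] → [3, 16, 22, 39, 58, 63, 82, 83]
So `filtered[-1]` = 83

Answer: 83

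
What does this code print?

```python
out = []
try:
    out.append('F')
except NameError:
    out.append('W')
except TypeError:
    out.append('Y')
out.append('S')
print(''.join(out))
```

Execution trace: 'F' (try body, no exception) → 'S' (after the try/except). Output: FS

Answer: FS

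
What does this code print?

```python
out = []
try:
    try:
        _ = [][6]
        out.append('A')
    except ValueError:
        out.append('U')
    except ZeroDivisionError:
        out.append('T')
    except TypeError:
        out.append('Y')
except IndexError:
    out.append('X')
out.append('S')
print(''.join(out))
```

Execution trace: 'X' (outer except IndexError) → 'S' (after the try/except). Output: XS

Answer: XS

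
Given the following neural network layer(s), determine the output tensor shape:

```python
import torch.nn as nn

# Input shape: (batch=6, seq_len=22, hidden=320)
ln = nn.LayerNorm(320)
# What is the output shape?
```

Input: (6, 22, 320) -> Output: (6, 22, 320)

Answer: (6, 22, 320)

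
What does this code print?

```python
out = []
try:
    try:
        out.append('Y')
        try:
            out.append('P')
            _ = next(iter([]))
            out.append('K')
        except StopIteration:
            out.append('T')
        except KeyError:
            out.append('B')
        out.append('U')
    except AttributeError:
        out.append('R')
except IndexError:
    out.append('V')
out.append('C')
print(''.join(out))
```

Execution trace: 'Y' (try body) → 'P' (inner try body) → 'T' (inner except StopIteration) → 'U' (try body, no exception) → 'C' (after the try/except). Output: YPTUC

Answer: YPTUC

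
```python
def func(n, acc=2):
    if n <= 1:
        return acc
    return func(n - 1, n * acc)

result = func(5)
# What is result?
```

Accumulator trace (n, acc): (5, 2) -> (4, 10) -> (3, 40) -> (2, 120) -> (1, 240) -> return 240

Answer: 240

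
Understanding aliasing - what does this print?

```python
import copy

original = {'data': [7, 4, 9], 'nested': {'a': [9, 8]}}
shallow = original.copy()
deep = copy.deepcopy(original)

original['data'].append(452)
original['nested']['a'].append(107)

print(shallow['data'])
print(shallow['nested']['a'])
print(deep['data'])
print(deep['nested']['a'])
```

Key concept: comparing shallow vs deep copy.
Step by step:
`original = {'data': [7, 4, 9], 'nested': {'a': [9, 8]}}` → original = {'data': [7, 4, 9], 'nested': {'a': [9, 8]}}
`shallow = original.copy()` → shallow = {'data': [7, 4, 9], 'nested': {'a': [9, 8]}}
`deep = copy.deepcopy(original)` → deep = {'data': [7, 4, 9], 'nested': {'a': [9, 8]}}
`original['data'].append(452)` → original = {'data': [7, 4, 9, 452], 'nested': {'a': [9, 8]}}; shallow = {'data': [7, 4, 9, 452], 'nested': {'a': [9, 8]}}
`original['nested']['a'].append(107)` → original = {'data': [7, 4, 9, 452], 'nested': {'a': [9, 8, 107]}}; shallow = {'data': [7, 4, 9, 452], 'nested': {'a': [9, 8, 107]}}
`print(shallow['data'])` → prints [7, 4, 9, 452]
`print(shallow['nested']['a'])` → prints [9, 8, 107]
`print(deep['data'])` → prints [7, 4, 9]
`print(deep['nested']['a'])` → prints [9, 8]

Answer:
[7, 4, 9, 452]
[9, 8, 107]
[7, 4, 9]
[9, 8]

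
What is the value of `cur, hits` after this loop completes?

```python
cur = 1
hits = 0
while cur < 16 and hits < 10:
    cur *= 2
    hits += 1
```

Double until >= 16 or 10 iterations
`cur, hits` takes the values: (1, 0) → (2, 0) → (2, 1) → (4, 1) → (4, 2) → (8, 2) → (8, 3) → (16, 3) → (16, 4)

Answer: 16, 4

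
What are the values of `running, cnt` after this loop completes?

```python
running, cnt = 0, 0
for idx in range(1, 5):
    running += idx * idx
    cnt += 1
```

Sum of squares and count
`running, cnt` takes the values: (0, 0) → (1, 0) → (1, 1) → (5, 1) → (5, 2) → (14, 2) → (14, 3) → (30, 3) → (30, 4)

Answer: 30, 4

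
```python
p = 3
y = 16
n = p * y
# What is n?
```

Trace:
`p = 3` → p = 3
`y = 16` → y = 16
`n = p * y` → n = 48
So n = 48

Answer: 48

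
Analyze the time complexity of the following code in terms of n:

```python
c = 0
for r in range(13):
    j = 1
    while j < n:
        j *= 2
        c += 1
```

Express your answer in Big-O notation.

Each loop level contributes: 1 × log n. Multiplying the contributions gives O(log n).

Answer: O(log n)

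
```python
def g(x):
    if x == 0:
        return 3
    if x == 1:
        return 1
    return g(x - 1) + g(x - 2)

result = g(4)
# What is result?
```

Build up from base cases: g(0)=3, g(1)=1, g(2)=4, g(3)=5, g(4)=9

Answer: 9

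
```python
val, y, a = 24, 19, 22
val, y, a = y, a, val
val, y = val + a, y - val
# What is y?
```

Trace:
`val, y, a = 24, 19, 22` → val = 24; y = 19; a = 22
`val, y, a = y, a, val` → val = 19; y = 22; a = 24
`val, y = val + a, y - val` → val = 43; y = 3
So y = 3

Answer: 3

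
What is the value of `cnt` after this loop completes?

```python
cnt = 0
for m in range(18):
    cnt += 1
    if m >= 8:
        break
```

Loop breaks when m reaches 8, cnt is 9
`cnt` takes the values: 0 → 1 → 2 → 3 → 4 → 5 → 6 → 7 → 8 → 9

Answer: 9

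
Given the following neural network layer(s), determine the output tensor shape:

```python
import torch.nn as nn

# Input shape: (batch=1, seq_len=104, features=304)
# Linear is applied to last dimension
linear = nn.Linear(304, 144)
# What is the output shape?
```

Input: (1, 104, 304) -> Output: (1, 104, 144)

Answer: (1, 104, 144)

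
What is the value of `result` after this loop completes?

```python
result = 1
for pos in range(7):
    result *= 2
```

2^7 = 128
`result` takes the values: 1 → 2 → 4 → 8 → 16 → 32 → 64 → 128

Answer: 128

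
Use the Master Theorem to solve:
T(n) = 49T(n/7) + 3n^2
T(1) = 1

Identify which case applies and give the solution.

a=49, b=7, f(n)=3n^2. log_7(49) = 2. Since c=2 = 2, Case 2 applies: T(n) = Θ(n^log_b(a) · log n) = O(n^2 log n).

Answer: O(n^2 log n) - Case 2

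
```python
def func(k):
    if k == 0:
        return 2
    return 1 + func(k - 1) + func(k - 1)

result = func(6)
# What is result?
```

func(k) = 1 + 2·func(k-1), func(0)=2. Closed form: (2+1)·2^6 - 1 = 191.

Answer: 191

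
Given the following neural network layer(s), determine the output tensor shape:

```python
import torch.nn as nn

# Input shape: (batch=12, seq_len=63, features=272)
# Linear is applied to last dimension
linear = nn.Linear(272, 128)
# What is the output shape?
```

Input: (12, 63, 272) -> Output: (12, 63, 128)

Answer: (12, 63, 128)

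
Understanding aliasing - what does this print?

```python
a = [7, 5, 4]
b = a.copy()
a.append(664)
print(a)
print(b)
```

Key concept: list.copy() creates independent copy.
Step by step:
`a = [7, 5, 4]` → a = [7, 5, 4]
`b = a.copy()` → b = [7, 5, 4]
`a.append(664)` → a = [7, 5, 4, 664]
`print(a)` → prints [7, 5, 4, 664]
`print(b)` → prints [7, 5, 4]

Answer:
[7, 5, 4, 664]
[7, 5, 4]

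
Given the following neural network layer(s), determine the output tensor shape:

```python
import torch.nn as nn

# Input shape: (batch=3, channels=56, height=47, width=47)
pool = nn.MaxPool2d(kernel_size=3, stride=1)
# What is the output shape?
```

Input: (3, 56, 47, 47) -> Output: (3, 56, 45, 45)

Answer: (3, 56, 45, 45)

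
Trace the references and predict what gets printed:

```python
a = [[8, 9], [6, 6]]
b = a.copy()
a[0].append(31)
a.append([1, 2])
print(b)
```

Key concept: shallow copy with nested lists.
Step by step:
`a = [[8, 9], [6, 6]]` → a = [[8, 9], [6, 6]]
`b = a.copy()` → b = [[8, 9], [6, 6]]
`a[0].append(31)` → a = [[8, 9, 31], [6, 6]]; b = [[8, 9, 31], [6, 6]]
`a.append([1, 2])` → a = [[8, 9, 31], [6, 6], [1, 2]]
`print(b)` → prints [[8, 9, 31], [6, 6]]

Answer: [[8, 9, 31], [6, 6]]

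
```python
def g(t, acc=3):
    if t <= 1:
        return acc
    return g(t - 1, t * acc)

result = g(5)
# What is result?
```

Accumulator trace (n, acc): (5, 3) -> (4, 15) -> (3, 60) -> (2, 180) -> (1, 360) -> return 360

Answer: 360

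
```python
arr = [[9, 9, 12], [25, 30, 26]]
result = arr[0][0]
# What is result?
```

Trace:
`arr = [[9, 9, 12], [25, 30, 26]]` → arr = [[9, 9, 12], [25, 30, 26]]
`result = arr[0][0]` → result = 9
So result = 9

Answer: 9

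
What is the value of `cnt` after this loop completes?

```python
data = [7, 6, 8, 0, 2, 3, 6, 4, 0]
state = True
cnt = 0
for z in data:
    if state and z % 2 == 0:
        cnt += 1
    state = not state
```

Count even values at even positions
`cnt` takes the values: 0 → 1 → 2 → 3 → 4

Answer: 4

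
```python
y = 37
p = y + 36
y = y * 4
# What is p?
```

Trace:
`y = 37` → y = 37
`p = y + 36` → p = 73
`y = y * 4` → y = 148
So p = 73

Answer: 73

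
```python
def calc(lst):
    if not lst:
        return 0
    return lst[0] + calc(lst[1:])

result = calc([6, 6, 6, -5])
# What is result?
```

6 + 6 + 6 + (-5) + 0 = 13

Answer: 13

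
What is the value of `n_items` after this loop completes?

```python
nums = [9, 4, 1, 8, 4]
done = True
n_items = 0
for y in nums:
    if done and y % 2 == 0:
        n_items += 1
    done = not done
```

Count even values at even positions
`n_items` takes the values: 0 → 1

Answer: 1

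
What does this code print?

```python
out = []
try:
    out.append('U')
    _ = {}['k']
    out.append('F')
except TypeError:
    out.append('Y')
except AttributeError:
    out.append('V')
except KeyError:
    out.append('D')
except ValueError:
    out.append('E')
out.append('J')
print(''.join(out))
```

Execution trace: 'U' (try body) → 'D' (except KeyError) → 'J' (after the try/except). Output: UDJ

Answer: UDJ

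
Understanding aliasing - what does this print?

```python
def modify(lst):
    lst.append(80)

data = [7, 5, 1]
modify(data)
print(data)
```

Key concept: function modifies passed list.
Step by step:
`data = [7, 5, 1]` → data = [7, 5, 1]
`modify(data)` → data = [7, 5, 1, 80]
`print(data)` → prints [7, 5, 1, 80]

Answer: [7, 5, 1, 80]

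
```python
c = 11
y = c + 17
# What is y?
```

Trace:
`c = 11` → c = 11
`y = c + 17` → y = 28
So y = 28

Answer: 28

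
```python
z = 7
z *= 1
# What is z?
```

Trace:
`z = 7` → z = 7
`z *= 1` → z = 7
So z = 7

Answer: 7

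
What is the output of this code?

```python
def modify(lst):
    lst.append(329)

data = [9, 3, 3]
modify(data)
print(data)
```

Key concept: function modifies passed list.
Step by step:
`data = [9, 3, 3]` → data = [9, 3, 3]
`modify(data)` → data = [9, 3, 3, 329]
`print(data)` → prints [9, 3, 3, 329]

Answer: [9, 3, 3, 329]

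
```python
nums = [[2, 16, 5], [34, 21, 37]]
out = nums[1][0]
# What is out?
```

Trace:
`nums = [[2, 16, 5], [34, 21, 37]]` → nums = [[2, 16, 5], [34, 21, 37]]
`out = nums[1][0]` → out = 34
So out = 34

Answer: 34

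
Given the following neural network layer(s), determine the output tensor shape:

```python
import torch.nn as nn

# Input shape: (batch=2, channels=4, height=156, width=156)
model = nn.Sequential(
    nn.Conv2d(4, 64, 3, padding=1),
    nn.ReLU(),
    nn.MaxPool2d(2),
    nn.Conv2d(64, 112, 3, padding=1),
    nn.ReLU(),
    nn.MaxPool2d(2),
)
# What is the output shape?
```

Input: (2, 4, 156, 156) -> after first Conv2d: (2, 64, 156, 156) -> after first MaxPool2d: (2, 64, 78, 78) -> after second Conv2d: (2, 112, 78, 78) -> Output: (2, 112, 39, 39)

Answer: (2, 112, 39, 39)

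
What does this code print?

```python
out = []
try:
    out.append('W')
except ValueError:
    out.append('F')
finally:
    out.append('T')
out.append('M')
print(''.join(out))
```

Execution trace: 'W' (try body, no exception) → 'T' (finally) → 'M' (after the try/except). Output: WTM

Answer: WTM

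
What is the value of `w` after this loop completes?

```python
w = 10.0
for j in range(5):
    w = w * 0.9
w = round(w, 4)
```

Exponential decay: 10.0 * 0.9^5
`w` takes the values: 10.0 → 9.0 → 8.1 → 7.29 → 6.561 → 5.9049

Answer: 5.9049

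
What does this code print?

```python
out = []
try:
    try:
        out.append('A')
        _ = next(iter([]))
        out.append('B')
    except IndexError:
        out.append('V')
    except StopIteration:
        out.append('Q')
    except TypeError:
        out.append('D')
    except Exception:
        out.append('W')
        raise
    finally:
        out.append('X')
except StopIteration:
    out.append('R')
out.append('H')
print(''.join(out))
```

Execution trace: 'A' (inner try body) → 'Q' (inner except StopIteration) → 'X' (inner finally) → 'H' (after the try/except). Output: AQXH

Answer: AQXH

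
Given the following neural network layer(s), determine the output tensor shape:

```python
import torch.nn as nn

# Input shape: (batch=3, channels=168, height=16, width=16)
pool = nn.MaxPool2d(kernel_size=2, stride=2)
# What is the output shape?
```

Input: (3, 168, 16, 16) -> Output: (3, 168, 8, 8)

Answer: (3, 168, 8, 8)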